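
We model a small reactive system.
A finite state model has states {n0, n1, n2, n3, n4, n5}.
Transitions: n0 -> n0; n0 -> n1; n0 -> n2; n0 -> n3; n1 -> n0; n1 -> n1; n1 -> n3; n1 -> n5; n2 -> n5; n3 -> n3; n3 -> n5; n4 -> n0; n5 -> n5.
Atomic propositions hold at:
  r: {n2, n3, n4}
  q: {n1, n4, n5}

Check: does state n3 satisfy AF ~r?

No

Sat(~r) = {n0, n1, n5}
AF ~r: least fixpoint, start Z0 = {n0, n1, n5}, add states with every successor in Z. Z1 = {n0, n1, n2, n4, n5}; fixed.
Sat(AF ~r) = {n0, n1, n2, n4, n5}
n3 ∉ Sat(AF ~r) = {n0, n1, n2, n4, n5}, so the formula does not hold at n3.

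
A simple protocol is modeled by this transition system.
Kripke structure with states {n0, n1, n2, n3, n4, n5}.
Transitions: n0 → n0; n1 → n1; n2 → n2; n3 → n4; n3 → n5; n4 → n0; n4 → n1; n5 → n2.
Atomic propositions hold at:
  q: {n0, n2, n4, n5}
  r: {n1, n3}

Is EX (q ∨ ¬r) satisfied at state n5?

Sat(¬r) = {n0, n2, n4, n5}
Sat(q ∨ ¬r) = {n0, n2, n4, n5}
Sat(EX (q ∨ ¬r)) = {s : some successor in {n0, n2, n4, n5}} = {n0, n2, n3, n4, n5}
n5 ∈ Sat(EX (q ∨ ¬r)) = {n0, n2, n3, n4, n5}, so the formula holds at n5.

Yes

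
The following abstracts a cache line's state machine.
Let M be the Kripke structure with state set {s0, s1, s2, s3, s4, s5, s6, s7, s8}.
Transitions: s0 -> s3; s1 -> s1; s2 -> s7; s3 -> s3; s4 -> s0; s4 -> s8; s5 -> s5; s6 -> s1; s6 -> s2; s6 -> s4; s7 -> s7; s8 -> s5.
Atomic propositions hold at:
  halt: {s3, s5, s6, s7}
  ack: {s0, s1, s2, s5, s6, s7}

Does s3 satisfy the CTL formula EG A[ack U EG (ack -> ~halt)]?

Yes

Sat(~halt) = {s0, s1, s2, s4, s8}
Sat(ack -> ~halt) = {s0, s1, s2, s3, s4, s8}
EG (ack -> ~halt): greatest fixpoint, start Z0 = {s0, s1, s2, s3, s4, s8}, keep only states in Sat with some successor in Z. Z1 = {s0, s1, s3, s4}; fixed.
Sat(EG (ack -> ~halt)) = {s0, s1, s3, s4}
A[ack U EG (ack -> ~halt)]: least fixpoint, start Z0 = Sat(EG (ack -> ~halt)) = {s0, s1, s3, s4}, add states in Sat(ack) with every successor in Z. Already a fixed point.
Sat(A[ack U EG (ack -> ~halt)]) = {s0, s1, s3, s4}
EG A[ack U EG (ack -> ~halt)]: greatest fixpoint, start Z0 = {s0, s1, s3, s4}, keep only states in Sat with some successor in Z. Already a fixed point.
Sat(EG A[ack U EG (ack -> ~halt)]) = {s0, s1, s3, s4}
s3 ∈ Sat(EG A[ack U EG (ack -> ~halt)]) = {s0, s1, s3, s4}, so the formula holds at s3.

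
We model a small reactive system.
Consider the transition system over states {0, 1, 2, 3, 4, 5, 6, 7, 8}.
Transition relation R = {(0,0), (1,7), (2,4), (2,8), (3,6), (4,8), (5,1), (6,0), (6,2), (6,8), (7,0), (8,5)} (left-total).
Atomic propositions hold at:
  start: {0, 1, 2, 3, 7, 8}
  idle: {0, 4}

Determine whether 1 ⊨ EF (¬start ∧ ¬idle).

No

Sat(¬start) = {4, 5, 6}
Sat(¬idle) = {1, 2, 3, 5, 6, 7, 8}
Sat(¬start ∧ ¬idle) = {5, 6}
EF (¬start ∧ ¬idle): least fixpoint, start Z0 = {5, 6}, add states with some successor in Z. Z1 = {3, 5, 6, 8}; Z2 = {2, 3, 4, 5, 6, 8}; fixed.
Sat(EF (¬start ∧ ¬idle)) = {2, 3, 4, 5, 6, 8}
1 ∉ Sat(EF (¬start ∧ ¬idle)) = {2, 3, 4, 5, 6, 8}, so the formula does not hold at 1.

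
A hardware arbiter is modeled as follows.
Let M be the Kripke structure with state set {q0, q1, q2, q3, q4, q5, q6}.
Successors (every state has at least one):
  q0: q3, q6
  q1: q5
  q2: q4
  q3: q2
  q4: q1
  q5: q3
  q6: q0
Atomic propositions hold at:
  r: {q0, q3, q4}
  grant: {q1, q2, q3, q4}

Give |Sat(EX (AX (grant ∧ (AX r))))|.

Sat(AX r) = {s : every successor in {q0, q3, q4}} = {q2, q5, q6}
Sat(grant ∧ (AX r)) = {q2}
Sat(AX (grant ∧ (AX r))) = {s : every successor in {q2}} = {q3}
Sat(EX (AX (grant ∧ (AX r)))) = {s : some successor in {q3}} = {q0, q5}
|Sat(EX (AX (grant ∧ (AX r))))| = |{q0, q5}| = 2.

2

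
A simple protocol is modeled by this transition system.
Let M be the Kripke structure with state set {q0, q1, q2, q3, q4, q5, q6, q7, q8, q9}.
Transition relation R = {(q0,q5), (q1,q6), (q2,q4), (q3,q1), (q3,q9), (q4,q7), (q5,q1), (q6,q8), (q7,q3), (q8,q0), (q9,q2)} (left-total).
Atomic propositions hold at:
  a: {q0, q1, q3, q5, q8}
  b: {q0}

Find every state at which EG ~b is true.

{q2, q3, q4, q7, q9}

Sat(~b) = {q1, q2, q3, q4, q5, q6, q7, q8, q9}
EG ~b: greatest fixpoint, start Z0 = {q1, q2, q3, q4, q5, q6, q7, q8, q9}, keep only states in Sat with some successor in Z. Z1 = {q1, q2, q3, q4, q5, q6, q7, q9}; Z2 = {q1, q2, q3, q4, q5, q7, q9}; Z3 = {q2, q3, q4, q5, q7, q9}; Z4 = {q2, q3, q4, q7, q9}; fixed.
Sat(EG ~b) = {q2, q3, q4, q7, q9}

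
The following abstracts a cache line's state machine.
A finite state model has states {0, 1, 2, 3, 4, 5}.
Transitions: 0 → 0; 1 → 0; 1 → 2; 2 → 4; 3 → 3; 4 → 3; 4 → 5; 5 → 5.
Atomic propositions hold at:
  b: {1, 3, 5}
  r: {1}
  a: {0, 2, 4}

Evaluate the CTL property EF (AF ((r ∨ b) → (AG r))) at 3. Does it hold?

Sat(r ∨ b) = {1, 3, 5}
AG r: greatest fixpoint, start Z0 = {1}, keep only states in Sat with every successor in Z. Z1 = ∅; fixed.
Sat(AG r) = ∅
Sat((r ∨ b) → (AG r)) = {0, 2, 4}
AF ((r ∨ b) → (AG r)): least fixpoint, start Z0 = {0, 2, 4}, add states with every successor in Z. Z1 = {0, 1, 2, 4}; fixed.
Sat(AF ((r ∨ b) → (AG r))) = {0, 1, 2, 4}
EF (AF ((r ∨ b) → (AG r))): least fixpoint, start Z0 = {0, 1, 2, 4}, add states with some successor in Z. Already a fixed point.
Sat(EF (AF ((r ∨ b) → (AG r)))) = {0, 1, 2, 4}
3 ∉ Sat(EF (AF ((r ∨ b) → (AG r)))) = {0, 1, 2, 4}, so the formula does not hold at 3.

No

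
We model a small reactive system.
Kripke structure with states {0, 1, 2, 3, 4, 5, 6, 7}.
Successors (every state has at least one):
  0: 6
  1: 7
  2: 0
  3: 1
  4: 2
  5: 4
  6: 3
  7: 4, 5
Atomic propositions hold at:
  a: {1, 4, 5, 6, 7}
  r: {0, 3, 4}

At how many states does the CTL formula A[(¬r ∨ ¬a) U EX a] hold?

Sat(¬r) = {1, 2, 5, 6, 7}
Sat(¬a) = {0, 2, 3}
Sat(¬r ∨ ¬a) = {0, 1, 2, 3, 5, 6, 7}
Sat(EX a) = {s : some successor in {1, 4, 5, 6, 7}} = {0, 1, 3, 5, 7}
A[(¬r ∨ ¬a) U EX a]: least fixpoint, start Z0 = Sat(EX a) = {0, 1, 3, 5, 7}, add states in Sat(¬r ∨ ¬a) with every successor in Z. Z1 = {0, 1, 2, 3, 5, 6, 7}; fixed.
Sat(A[(¬r ∨ ¬a) U EX a]) = {0, 1, 2, 3, 5, 6, 7}
|Sat(A[(¬r ∨ ¬a) U EX a])| = |{0, 1, 2, 3, 5, 6, 7}| = 7.

7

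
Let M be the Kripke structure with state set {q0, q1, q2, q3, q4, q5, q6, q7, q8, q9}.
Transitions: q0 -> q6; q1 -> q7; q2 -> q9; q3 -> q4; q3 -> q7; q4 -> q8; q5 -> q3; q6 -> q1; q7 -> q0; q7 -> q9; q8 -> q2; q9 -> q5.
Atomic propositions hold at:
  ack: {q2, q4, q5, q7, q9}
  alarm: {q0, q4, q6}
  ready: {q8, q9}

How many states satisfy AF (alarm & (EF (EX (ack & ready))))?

Sat(ack & ready) = {q9}
Sat(EX (ack & ready)) = {s : some successor in {q9}} = {q2, q7}
EF (EX (ack & ready)): least fixpoint, start Z0 = {q2, q7}, add states with some successor in Z. Z1 = {q1, q2, q3, q7, q8}; Z2 = {q1, q2, q3, q4, q5, q6, q7, q8}; Z3 = {q0, q1, q2, q3, q4, q5, q6, q7, q8, q9}; fixed.
Sat(EF (EX (ack & ready))) = {q0, q1, q2, q3, q4, q5, q6, q7, q8, q9}
Sat(alarm & (EF (EX (ack & ready)))) = {q0, q4, q6}
AF (alarm & (EF (EX (ack & ready)))): least fixpoint, start Z0 = {q0, q4, q6}, add states with every successor in Z. Already a fixed point.
Sat(AF (alarm & (EF (EX (ack & ready))))) = {q0, q4, q6}
|Sat(AF (alarm & (EF (EX (ack & ready)))))| = |{q0, q4, q6}| = 3.

3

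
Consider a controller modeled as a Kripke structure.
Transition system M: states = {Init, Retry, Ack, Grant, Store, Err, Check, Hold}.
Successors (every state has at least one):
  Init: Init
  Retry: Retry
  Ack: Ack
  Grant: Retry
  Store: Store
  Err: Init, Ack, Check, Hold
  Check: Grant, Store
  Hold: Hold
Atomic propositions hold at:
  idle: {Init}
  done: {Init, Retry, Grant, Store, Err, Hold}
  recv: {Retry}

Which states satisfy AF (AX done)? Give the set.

Sat(AX done) = {s : every successor in {Init, Retry, Grant, Store, Err, Hold}} = {Init, Retry, Grant, Store, Check, Hold}
AF (AX done): least fixpoint, start Z0 = {Init, Retry, Grant, Store, Check, Hold}, add states with every successor in Z. Already a fixed point.
Sat(AF (AX done)) = {Init, Retry, Grant, Store, Check, Hold}

{Init, Retry, Grant, Store, Check, Hold}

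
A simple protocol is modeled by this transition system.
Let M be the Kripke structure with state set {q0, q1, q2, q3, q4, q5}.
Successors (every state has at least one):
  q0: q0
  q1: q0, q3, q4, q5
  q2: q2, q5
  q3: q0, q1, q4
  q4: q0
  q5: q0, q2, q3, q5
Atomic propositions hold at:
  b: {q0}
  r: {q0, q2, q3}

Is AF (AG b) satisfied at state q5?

No

AG b: greatest fixpoint, start Z0 = {q0}, keep only states in Sat with every successor in Z. Already a fixed point.
Sat(AG b) = {q0}
AF (AG b): least fixpoint, start Z0 = {q0}, add states with every successor in Z. Z1 = {q0, q4}; fixed.
Sat(AF (AG b)) = {q0, q4}
q5 ∉ Sat(AF (AG b)) = {q0, q4}, so the formula does not hold at q5.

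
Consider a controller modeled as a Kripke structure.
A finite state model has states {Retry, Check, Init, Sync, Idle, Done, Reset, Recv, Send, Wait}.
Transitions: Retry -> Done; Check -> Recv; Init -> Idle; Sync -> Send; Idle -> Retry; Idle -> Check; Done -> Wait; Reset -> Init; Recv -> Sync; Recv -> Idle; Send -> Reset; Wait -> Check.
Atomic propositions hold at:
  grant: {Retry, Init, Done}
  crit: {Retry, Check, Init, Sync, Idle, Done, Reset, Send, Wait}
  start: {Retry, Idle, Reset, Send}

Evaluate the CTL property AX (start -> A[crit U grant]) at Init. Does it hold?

A[crit U grant]: least fixpoint, start Z0 = Sat(grant) = {Retry, Init, Done}, add states in Sat(crit) with every successor in Z. Z1 = {Retry, Init, Done, Reset}; Z2 = {Retry, Init, Done, Reset, Send}; Z3 = {Retry, Init, Sync, Done, Reset, Send}; fixed.
Sat(A[crit U grant]) = {Retry, Init, Sync, Done, Reset, Send}
Sat(start -> A[crit U grant]) = {Retry, Check, Init, Sync, Done, Reset, Recv, Send, Wait}
Sat(AX (start -> A[crit U grant])) = {s : every successor in {Retry, Check, Init, Sync, Done, Reset, Recv, Send, Wait}} = {Retry, Check, Sync, Idle, Done, Reset, Send, Wait}
Init ∉ Sat(AX (start -> A[crit U grant])) = {Retry, Check, Sync, Idle, Done, Reset, Send, Wait}, so the formula does not hold at Init.

No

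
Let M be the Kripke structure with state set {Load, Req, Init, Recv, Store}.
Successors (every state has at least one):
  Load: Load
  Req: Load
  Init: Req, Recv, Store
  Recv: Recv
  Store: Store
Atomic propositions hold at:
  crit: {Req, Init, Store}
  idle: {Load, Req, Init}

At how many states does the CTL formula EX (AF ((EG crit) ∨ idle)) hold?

4

EG crit: greatest fixpoint, start Z0 = {Req, Init, Store}, keep only states in Sat with some successor in Z. Z1 = {Init, Store}; fixed.
Sat(EG crit) = {Init, Store}
Sat((EG crit) ∨ idle) = {Load, Req, Init, Store}
AF ((EG crit) ∨ idle): least fixpoint, start Z0 = {Load, Req, Init, Store}, add states with every successor in Z. Already a fixed point.
Sat(AF ((EG crit) ∨ idle)) = {Load, Req, Init, Store}
Sat(EX (AF ((EG crit) ∨ idle))) = {s : some successor in {Load, Req, Init, Store}} = {Load, Req, Init, Store}
|Sat(EX (AF ((EG crit) ∨ idle)))| = |{Load, Req, Init, Store}| = 4.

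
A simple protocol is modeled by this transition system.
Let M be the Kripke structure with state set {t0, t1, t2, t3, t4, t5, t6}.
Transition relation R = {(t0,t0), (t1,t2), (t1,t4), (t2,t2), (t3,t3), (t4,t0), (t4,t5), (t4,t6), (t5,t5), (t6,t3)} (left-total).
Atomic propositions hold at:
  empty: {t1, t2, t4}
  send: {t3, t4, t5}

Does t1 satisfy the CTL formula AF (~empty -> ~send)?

Sat(~empty) = {t0, t3, t5, t6}
Sat(~send) = {t0, t1, t2, t6}
Sat(~empty -> ~send) = {t0, t1, t2, t4, t6}
AF (~empty -> ~send): least fixpoint, start Z0 = {t0, t1, t2, t4, t6}, add states with every successor in Z. Already a fixed point.
Sat(AF (~empty -> ~send)) = {t0, t1, t2, t4, t6}
t1 ∈ Sat(AF (~empty -> ~send)) = {t0, t1, t2, t4, t6}, so the formula holds at t1.

Yes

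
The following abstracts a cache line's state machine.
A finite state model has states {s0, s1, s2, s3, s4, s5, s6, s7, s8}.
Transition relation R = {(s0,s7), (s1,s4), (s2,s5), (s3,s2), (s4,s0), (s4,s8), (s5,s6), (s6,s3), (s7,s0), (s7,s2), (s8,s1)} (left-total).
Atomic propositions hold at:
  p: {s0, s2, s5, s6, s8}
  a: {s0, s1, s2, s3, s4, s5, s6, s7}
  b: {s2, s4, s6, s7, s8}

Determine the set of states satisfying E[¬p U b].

{s1, s2, s3, s4, s6, s7, s8}

Sat(¬p) = {s1, s3, s4, s7}
E[¬p U b]: least fixpoint, start Z0 = Sat(b) = {s2, s4, s6, s7, s8}, add states in Sat(¬p) with some successor in Z. Z1 = {s1, s2, s3, s4, s6, s7, s8}; fixed.
Sat(E[¬p U b]) = {s1, s2, s3, s4, s6, s7, s8}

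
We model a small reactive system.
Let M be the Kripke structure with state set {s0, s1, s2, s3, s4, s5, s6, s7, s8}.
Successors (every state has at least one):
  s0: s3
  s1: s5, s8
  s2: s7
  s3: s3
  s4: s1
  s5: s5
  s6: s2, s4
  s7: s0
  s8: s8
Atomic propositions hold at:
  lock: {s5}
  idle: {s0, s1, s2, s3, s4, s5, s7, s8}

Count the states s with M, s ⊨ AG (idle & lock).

Sat(idle & lock) = {s5}
AG (idle & lock): greatest fixpoint, start Z0 = {s5}, keep only states in Sat with every successor in Z. Already a fixed point.
Sat(AG (idle & lock)) = {s5}
|Sat(AG (idle & lock))| = |{s5}| = 1.

1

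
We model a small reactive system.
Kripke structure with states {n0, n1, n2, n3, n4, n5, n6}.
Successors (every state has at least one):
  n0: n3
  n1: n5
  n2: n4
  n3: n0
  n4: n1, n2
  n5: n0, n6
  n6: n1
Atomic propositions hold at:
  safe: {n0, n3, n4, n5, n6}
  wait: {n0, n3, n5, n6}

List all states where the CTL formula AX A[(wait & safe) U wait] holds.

{n0, n1, n3, n5}

Sat(wait & safe) = {n0, n3, n5, n6}
A[(wait & safe) U wait]: least fixpoint, start Z0 = Sat(wait) = {n0, n3, n5, n6}, add states in Sat(wait & safe) with every successor in Z. Already a fixed point.
Sat(A[(wait & safe) U wait]) = {n0, n3, n5, n6}
Sat(AX A[(wait & safe) U wait]) = {s : every successor in {n0, n3, n5, n6}} = {n0, n1, n3, n5}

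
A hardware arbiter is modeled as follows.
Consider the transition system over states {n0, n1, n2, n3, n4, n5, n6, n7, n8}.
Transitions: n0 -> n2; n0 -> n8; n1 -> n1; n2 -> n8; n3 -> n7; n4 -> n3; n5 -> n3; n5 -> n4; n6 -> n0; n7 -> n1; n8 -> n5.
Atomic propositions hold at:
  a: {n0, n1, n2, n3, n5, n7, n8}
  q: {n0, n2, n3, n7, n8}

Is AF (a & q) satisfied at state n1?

Sat(a & q) = {n0, n2, n3, n7, n8}
AF (a & q): least fixpoint, start Z0 = {n0, n2, n3, n7, n8}, add states with every successor in Z. Z1 = {n0, n2, n3, n4, n6, n7, n8}; Z2 = {n0, n2, n3, n4, n5, n6, n7, n8}; fixed.
Sat(AF (a & q)) = {n0, n2, n3, n4, n5, n6, n7, n8}
n1 ∉ Sat(AF (a & q)) = {n0, n2, n3, n4, n5, n6, n7, n8}, so the formula does not hold at n1.

No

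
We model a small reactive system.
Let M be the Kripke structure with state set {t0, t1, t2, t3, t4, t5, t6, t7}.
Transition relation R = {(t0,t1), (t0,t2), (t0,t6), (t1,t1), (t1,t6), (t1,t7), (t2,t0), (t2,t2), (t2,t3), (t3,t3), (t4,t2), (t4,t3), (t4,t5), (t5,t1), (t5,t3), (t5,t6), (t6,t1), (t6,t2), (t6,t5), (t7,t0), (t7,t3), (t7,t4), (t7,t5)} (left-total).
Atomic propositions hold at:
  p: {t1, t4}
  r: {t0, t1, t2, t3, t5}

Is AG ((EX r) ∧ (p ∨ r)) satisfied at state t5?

Sat(EX r) = {s : some successor in {t0, t1, t2, t3, t5}} = {t0, t1, t2, t3, t4, t5, t6, t7}
Sat(p ∨ r) = {t0, t1, t2, t3, t4, t5}
Sat((EX r) ∧ (p ∨ r)) = {t0, t1, t2, t3, t4, t5}
AG ((EX r) ∧ (p ∨ r)): greatest fixpoint, start Z0 = {t0, t1, t2, t3, t4, t5}, keep only states in Sat with every successor in Z. Z1 = {t2, t3, t4}; Z2 = {t3}; fixed.
Sat(AG ((EX r) ∧ (p ∨ r))) = {t3}
t5 ∉ Sat(AG ((EX r) ∧ (p ∨ r))) = {t3}, so the formula does not hold at t5.

No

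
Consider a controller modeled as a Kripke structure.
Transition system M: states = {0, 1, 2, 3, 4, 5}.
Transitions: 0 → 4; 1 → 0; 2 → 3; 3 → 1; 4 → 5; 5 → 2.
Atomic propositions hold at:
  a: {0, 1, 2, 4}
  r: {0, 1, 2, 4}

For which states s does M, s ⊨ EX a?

Sat(EX a) = {s : some successor in {0, 1, 2, 4}} = {0, 1, 3, 5}

{0, 1, 3, 5}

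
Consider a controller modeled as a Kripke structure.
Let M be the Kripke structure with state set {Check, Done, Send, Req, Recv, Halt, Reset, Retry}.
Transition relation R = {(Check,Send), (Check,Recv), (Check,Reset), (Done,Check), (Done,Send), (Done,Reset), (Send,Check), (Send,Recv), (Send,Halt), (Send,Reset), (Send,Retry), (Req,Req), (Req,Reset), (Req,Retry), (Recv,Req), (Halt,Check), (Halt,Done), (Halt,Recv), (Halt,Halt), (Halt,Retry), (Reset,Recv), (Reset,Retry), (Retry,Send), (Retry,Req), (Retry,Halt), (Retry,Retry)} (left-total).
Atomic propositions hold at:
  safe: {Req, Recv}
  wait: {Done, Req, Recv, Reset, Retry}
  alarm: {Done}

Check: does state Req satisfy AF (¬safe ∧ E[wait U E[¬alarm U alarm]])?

No

Sat(¬safe) = {Check, Done, Send, Halt, Reset, Retry}
Sat(¬alarm) = {Check, Send, Req, Recv, Halt, Reset, Retry}
E[¬alarm U alarm]: least fixpoint, start Z0 = Sat(alarm) = {Done}, add states in Sat(¬alarm) with some successor in Z. Z1 = {Done, Halt}; Z2 = {Done, Send, Halt, Retry}; Z3 = {Check, Done, Send, Req, Halt, Reset, Retry}; Z4 = {Check, Done, Send, Req, Recv, Halt, Reset, Retry}; fixed.
Sat(E[¬alarm U alarm]) = {Check, Done, Send, Req, Recv, Halt, Reset, Retry}
E[wait U E[¬alarm U alarm]]: least fixpoint, start Z0 = Sat(E[¬alarm U alarm]) = {Check, Done, Send, Req, Recv, Halt, Reset, Retry}, add states in Sat(wait) with some successor in Z. Already a fixed point.
Sat(E[wait U E[¬alarm U alarm]]) = {Check, Done, Send, Req, Recv, Halt, Reset, Retry}
Sat(¬safe ∧ E[wait U E[¬alarm U alarm]]) = {Check, Done, Send, Halt, Reset, Retry}
AF (¬safe ∧ E[wait U E[¬alarm U alarm]]): least fixpoint, start Z0 = {Check, Done, Send, Halt, Reset, Retry}, add states with every successor in Z. Already a fixed point.
Sat(AF (¬safe ∧ E[wait U E[¬alarm U alarm]])) = {Check, Done, Send, Halt, Reset, Retry}
Req ∉ Sat(AF (¬safe ∧ E[wait U E[¬alarm U alarm]])) = {Check, Done, Send, Halt, Reset, Retry}, so the formula does not hold at Req.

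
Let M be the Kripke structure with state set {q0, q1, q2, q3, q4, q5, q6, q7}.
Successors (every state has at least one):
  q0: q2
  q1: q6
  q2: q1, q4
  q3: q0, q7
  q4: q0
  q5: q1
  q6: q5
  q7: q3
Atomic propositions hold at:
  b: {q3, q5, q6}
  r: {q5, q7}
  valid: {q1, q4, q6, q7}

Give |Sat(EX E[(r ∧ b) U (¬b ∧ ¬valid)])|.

Sat(r ∧ b) = {q5}
Sat(¬b) = {q0, q1, q2, q4, q7}
Sat(¬valid) = {q0, q2, q3, q5}
Sat(¬b ∧ ¬valid) = {q0, q2}
E[(r ∧ b) U (¬b ∧ ¬valid)]: least fixpoint, start Z0 = Sat((¬b ∧ ¬valid)) = {q0, q2}, add states in Sat(r ∧ b) with some successor in Z. Already a fixed point.
Sat(E[(r ∧ b) U (¬b ∧ ¬valid)]) = {q0, q2}
Sat(EX E[(r ∧ b) U (¬b ∧ ¬valid)]) = {s : some successor in {q0, q2}} = {q0, q3, q4}
|Sat(EX E[(r ∧ b) U (¬b ∧ ¬valid)])| = |{q0, q3, q4}| = 3.

3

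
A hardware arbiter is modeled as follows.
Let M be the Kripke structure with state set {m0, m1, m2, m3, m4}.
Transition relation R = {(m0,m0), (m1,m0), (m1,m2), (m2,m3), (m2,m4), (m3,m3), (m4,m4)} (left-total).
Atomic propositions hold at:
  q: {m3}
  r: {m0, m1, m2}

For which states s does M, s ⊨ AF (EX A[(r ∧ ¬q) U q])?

Sat(¬q) = {m0, m1, m2, m4}
Sat(r ∧ ¬q) = {m0, m1, m2}
A[(r ∧ ¬q) U q]: least fixpoint, start Z0 = Sat(q) = {m3}, add states in Sat(r ∧ ¬q) with every successor in Z. Already a fixed point.
Sat(A[(r ∧ ¬q) U q]) = {m3}
Sat(EX A[(r ∧ ¬q) U q]) = {s : some successor in {m3}} = {m2, m3}
AF (EX A[(r ∧ ¬q) U q]): least fixpoint, start Z0 = {m2, m3}, add states with every successor in Z. Already a fixed point.
Sat(AF (EX A[(r ∧ ¬q) U q])) = {m2, m3}

{m2, m3}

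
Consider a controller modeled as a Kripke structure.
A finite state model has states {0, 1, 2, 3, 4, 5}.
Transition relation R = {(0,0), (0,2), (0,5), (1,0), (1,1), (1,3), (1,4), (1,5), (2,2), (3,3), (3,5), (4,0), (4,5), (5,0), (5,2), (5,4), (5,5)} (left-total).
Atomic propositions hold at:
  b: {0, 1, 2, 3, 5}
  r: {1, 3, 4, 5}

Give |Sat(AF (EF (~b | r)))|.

Sat(~b) = {4}
Sat(~b | r) = {1, 3, 4, 5}
EF (~b | r): least fixpoint, start Z0 = {1, 3, 4, 5}, add states with some successor in Z. Z1 = {0, 1, 3, 4, 5}; fixed.
Sat(EF (~b | r)) = {0, 1, 3, 4, 5}
AF (EF (~b | r)): least fixpoint, start Z0 = {0, 1, 3, 4, 5}, add states with every successor in Z. Already a fixed point.
Sat(AF (EF (~b | r))) = {0, 1, 3, 4, 5}
|Sat(AF (EF (~b | r)))| = |{0, 1, 3, 4, 5}| = 5.

5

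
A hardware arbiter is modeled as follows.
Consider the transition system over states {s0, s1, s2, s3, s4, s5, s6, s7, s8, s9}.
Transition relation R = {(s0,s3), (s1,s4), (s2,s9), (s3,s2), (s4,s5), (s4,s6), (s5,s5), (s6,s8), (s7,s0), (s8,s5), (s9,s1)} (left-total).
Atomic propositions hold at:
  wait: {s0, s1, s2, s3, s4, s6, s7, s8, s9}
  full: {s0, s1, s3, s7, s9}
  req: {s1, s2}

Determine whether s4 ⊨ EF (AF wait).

AF wait: least fixpoint, start Z0 = {s0, s1, s2, s3, s4, s6, s7, s8, s9}, add states with every successor in Z. Already a fixed point.
Sat(AF wait) = {s0, s1, s2, s3, s4, s6, s7, s8, s9}
EF (AF wait): least fixpoint, start Z0 = {s0, s1, s2, s3, s4, s6, s7, s8, s9}, add states with some successor in Z. Already a fixed point.
Sat(EF (AF wait)) = {s0, s1, s2, s3, s4, s6, s7, s8, s9}
s4 ∈ Sat(EF (AF wait)) = {s0, s1, s2, s3, s4, s6, s7, s8, s9}, so the formula holds at s4.

Yes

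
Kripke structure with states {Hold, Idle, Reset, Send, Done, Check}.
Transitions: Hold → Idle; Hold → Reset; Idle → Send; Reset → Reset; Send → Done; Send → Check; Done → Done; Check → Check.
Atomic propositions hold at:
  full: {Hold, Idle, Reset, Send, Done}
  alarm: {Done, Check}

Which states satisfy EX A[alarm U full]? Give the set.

A[alarm U full]: least fixpoint, start Z0 = Sat(full) = {Hold, Idle, Reset, Send, Done}, add states in Sat(alarm) with every successor in Z. Already a fixed point.
Sat(A[alarm U full]) = {Hold, Idle, Reset, Send, Done}
Sat(EX A[alarm U full]) = {s : some successor in {Hold, Idle, Reset, Send, Done}} = {Hold, Idle, Reset, Send, Done}

{Hold, Idle, Reset, Send, Done}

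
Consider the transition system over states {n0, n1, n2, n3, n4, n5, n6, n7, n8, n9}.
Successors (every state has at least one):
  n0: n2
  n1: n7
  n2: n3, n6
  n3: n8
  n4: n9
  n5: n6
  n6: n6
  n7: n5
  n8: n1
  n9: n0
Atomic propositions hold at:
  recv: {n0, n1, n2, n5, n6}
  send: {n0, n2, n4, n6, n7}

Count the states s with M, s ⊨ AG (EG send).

EG send: greatest fixpoint, start Z0 = {n0, n2, n4, n6, n7}, keep only states in Sat with some successor in Z. Z1 = {n0, n2, n6}; fixed.
Sat(EG send) = {n0, n2, n6}
AG (EG send): greatest fixpoint, start Z0 = {n0, n2, n6}, keep only states in Sat with every successor in Z. Z1 = {n0, n6}; Z2 = {n6}; fixed.
Sat(AG (EG send)) = {n6}
|Sat(AG (EG send))| = |{n6}| = 1.

1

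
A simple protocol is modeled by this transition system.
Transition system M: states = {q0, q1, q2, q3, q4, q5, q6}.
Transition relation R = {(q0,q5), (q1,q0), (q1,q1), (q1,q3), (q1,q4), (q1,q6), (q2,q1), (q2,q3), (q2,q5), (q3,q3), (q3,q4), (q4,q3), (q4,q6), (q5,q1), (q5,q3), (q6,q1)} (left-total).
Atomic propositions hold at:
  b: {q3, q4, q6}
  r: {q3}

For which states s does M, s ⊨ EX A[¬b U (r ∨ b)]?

Sat(¬b) = {q0, q1, q2, q5}
Sat(r ∨ b) = {q3, q4, q6}
A[¬b U (r ∨ b)]: least fixpoint, start Z0 = Sat((r ∨ b)) = {q3, q4, q6}, add states in Sat(¬b) with every successor in Z. Already a fixed point.
Sat(A[¬b U (r ∨ b)]) = {q3, q4, q6}
Sat(EX A[¬b U (r ∨ b)]) = {s : some successor in {q3, q4, q6}} = {q1, q2, q3, q4, q5}

{q1, q2, q3, q4, q5}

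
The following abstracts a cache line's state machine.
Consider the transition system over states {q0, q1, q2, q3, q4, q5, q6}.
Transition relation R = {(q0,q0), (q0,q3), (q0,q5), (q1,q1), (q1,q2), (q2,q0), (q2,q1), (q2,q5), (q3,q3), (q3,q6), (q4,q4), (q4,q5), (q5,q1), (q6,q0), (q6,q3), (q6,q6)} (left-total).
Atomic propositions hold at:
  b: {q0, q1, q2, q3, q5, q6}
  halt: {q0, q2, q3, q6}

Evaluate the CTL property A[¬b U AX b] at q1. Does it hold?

Yes

Sat(¬b) = {q4}
Sat(AX b) = {s : every successor in {q0, q1, q2, q3, q5, q6}} = {q0, q1, q2, q3, q5, q6}
A[¬b U AX b]: least fixpoint, start Z0 = Sat(AX b) = {q0, q1, q2, q3, q5, q6}, add states in Sat(¬b) with every successor in Z. Already a fixed point.
Sat(A[¬b U AX b]) = {q0, q1, q2, q3, q5, q6}
q1 ∈ Sat(A[¬b U AX b]) = {q0, q1, q2, q3, q5, q6}, so the formula holds at q1.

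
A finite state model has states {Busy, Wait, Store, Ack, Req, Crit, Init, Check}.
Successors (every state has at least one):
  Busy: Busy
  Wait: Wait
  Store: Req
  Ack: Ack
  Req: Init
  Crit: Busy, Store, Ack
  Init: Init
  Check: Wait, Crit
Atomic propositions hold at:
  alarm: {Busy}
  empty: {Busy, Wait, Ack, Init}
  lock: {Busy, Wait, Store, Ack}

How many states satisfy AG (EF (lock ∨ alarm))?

3

Sat(lock ∨ alarm) = {Busy, Wait, Store, Ack}
EF (lock ∨ alarm): least fixpoint, start Z0 = {Busy, Wait, Store, Ack}, add states with some successor in Z. Z1 = {Busy, Wait, Store, Ack, Crit, Check}; fixed.
Sat(EF (lock ∨ alarm)) = {Busy, Wait, Store, Ack, Crit, Check}
AG (EF (lock ∨ alarm)): greatest fixpoint, start Z0 = {Busy, Wait, Store, Ack, Crit, Check}, keep only states in Sat with every successor in Z. Z1 = {Busy, Wait, Ack, Crit, Check}; Z2 = {Busy, Wait, Ack, Check}; Z3 = {Busy, Wait, Ack}; fixed.
Sat(AG (EF (lock ∨ alarm))) = {Busy, Wait, Ack}
|Sat(AG (EF (lock ∨ alarm)))| = |{Busy, Wait, Ack}| = 3.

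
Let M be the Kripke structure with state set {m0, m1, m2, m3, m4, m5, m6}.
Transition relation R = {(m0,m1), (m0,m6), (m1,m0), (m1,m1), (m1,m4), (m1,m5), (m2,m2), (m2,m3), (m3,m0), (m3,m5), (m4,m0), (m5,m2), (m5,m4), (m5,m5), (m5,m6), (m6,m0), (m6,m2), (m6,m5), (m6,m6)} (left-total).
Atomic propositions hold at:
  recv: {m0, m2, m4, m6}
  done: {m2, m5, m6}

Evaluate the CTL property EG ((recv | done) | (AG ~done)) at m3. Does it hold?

No

Sat(recv | done) = {m0, m2, m4, m5, m6}
Sat(~done) = {m0, m1, m3, m4}
AG ~done: greatest fixpoint, start Z0 = {m0, m1, m3, m4}, keep only states in Sat with every successor in Z. Z1 = {m4}; Z2 = ∅; fixed.
Sat(AG ~done) = ∅
Sat((recv | done) | (AG ~done)) = {m0, m2, m4, m5, m6}
EG ((recv | done) | (AG ~done)): greatest fixpoint, start Z0 = {m0, m2, m4, m5, m6}, keep only states in Sat with some successor in Z. Already a fixed point.
Sat(EG ((recv | done) | (AG ~done))) = {m0, m2, m4, m5, m6}
m3 ∉ Sat(EG ((recv | done) | (AG ~done))) = {m0, m2, m4, m5, m6}, so the formula does not hold at m3.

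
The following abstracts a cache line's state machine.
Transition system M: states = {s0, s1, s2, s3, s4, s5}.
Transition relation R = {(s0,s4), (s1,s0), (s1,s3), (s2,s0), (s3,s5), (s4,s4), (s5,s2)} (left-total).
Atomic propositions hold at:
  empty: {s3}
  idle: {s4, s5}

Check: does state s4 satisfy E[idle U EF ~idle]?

Sat(~idle) = {s0, s1, s2, s3}
EF ~idle: least fixpoint, start Z0 = {s0, s1, s2, s3}, add states with some successor in Z. Z1 = {s0, s1, s2, s3, s5}; fixed.
Sat(EF ~idle) = {s0, s1, s2, s3, s5}
E[idle U EF ~idle]: least fixpoint, start Z0 = Sat(EF ~idle) = {s0, s1, s2, s3, s5}, add states in Sat(idle) with some successor in Z. Already a fixed point.
Sat(E[idle U EF ~idle]) = {s0, s1, s2, s3, s5}
s4 ∉ Sat(E[idle U EF ~idle]) = {s0, s1, s2, s3, s5}, so the formula does not hold at s4.

No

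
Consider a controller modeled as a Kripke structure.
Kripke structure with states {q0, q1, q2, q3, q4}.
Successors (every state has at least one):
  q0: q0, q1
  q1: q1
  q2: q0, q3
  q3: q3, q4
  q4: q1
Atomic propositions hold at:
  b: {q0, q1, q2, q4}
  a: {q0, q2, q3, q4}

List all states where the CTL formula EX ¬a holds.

{q0, q1, q4}

Sat(¬a) = {q1}
Sat(EX ¬a) = {s : some successor in {q1}} = {q0, q1, q4}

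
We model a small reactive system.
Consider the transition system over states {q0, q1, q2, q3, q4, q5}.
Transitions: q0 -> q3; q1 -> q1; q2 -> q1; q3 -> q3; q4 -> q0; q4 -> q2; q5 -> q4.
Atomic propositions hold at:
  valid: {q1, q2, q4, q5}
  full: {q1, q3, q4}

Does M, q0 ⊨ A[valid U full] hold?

No

A[valid U full]: least fixpoint, start Z0 = Sat(full) = {q1, q3, q4}, add states in Sat(valid) with every successor in Z. Z1 = {q1, q2, q3, q4, q5}; fixed.
Sat(A[valid U full]) = {q1, q2, q3, q4, q5}
q0 ∉ Sat(A[valid U full]) = {q1, q2, q3, q4, q5}, so the formula does not hold at q0.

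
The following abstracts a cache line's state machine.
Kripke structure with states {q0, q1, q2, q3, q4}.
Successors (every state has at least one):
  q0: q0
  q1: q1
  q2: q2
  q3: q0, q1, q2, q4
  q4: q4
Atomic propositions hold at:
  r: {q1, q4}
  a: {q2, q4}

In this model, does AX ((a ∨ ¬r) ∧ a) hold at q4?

Sat(¬r) = {q0, q2, q3}
Sat(a ∨ ¬r) = {q0, q2, q3, q4}
Sat((a ∨ ¬r) ∧ a) = {q2, q4}
Sat(AX ((a ∨ ¬r) ∧ a)) = {s : every successor in {q2, q4}} = {q2, q4}
q4 ∈ Sat(AX ((a ∨ ¬r) ∧ a)) = {q2, q4}, so the formula holds at q4.

Yes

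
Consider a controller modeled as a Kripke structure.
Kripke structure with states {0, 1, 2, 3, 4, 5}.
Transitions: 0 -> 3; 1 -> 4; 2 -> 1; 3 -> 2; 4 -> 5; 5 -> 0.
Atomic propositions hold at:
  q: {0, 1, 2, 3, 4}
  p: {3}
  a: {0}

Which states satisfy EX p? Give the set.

Sat(EX p) = {s : some successor in {3}} = {0}

{0}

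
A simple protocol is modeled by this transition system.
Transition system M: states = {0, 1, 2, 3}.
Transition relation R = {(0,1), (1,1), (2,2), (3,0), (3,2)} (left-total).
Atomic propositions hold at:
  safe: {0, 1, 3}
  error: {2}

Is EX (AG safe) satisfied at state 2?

No

AG safe: greatest fixpoint, start Z0 = {0, 1, 3}, keep only states in Sat with every successor in Z. Z1 = {0, 1}; fixed.
Sat(AG safe) = {0, 1}
Sat(EX (AG safe)) = {s : some successor in {0, 1}} = {0, 1, 3}
2 ∉ Sat(EX (AG safe)) = {0, 1, 3}, so the formula does not hold at 2.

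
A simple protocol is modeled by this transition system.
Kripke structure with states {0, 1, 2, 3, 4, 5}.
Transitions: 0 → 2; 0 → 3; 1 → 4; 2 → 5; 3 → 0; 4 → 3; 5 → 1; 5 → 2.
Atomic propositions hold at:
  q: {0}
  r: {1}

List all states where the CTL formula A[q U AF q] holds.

{0, 1, 3, 4}

AF q: least fixpoint, start Z0 = {0}, add states with every successor in Z. Z1 = {0, 3}; Z2 = {0, 3, 4}; Z3 = {0, 1, 3, 4}; fixed.
Sat(AF q) = {0, 1, 3, 4}
A[q U AF q]: least fixpoint, start Z0 = Sat(AF q) = {0, 1, 3, 4}, add states in Sat(q) with every successor in Z. Already a fixed point.
Sat(A[q U AF q]) = {0, 1, 3, 4}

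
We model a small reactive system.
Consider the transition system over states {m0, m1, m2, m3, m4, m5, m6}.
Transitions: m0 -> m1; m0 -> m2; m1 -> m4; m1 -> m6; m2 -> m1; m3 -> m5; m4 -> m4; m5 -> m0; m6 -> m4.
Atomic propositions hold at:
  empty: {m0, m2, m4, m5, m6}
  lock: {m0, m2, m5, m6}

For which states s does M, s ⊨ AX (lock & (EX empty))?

Sat(EX empty) = {s : some successor in {m0, m2, m4, m5, m6}} = {m0, m1, m3, m4, m5, m6}
Sat(lock & (EX empty)) = {m0, m5, m6}
Sat(AX (lock & (EX empty))) = {s : every successor in {m0, m5, m6}} = {m3, m5}

{m3, m5}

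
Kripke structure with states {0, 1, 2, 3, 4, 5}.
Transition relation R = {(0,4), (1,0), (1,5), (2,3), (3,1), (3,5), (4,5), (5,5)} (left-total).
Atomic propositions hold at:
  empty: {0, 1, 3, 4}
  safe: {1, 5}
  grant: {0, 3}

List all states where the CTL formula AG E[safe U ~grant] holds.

Sat(~grant) = {1, 2, 4, 5}
E[safe U ~grant]: least fixpoint, start Z0 = Sat(~grant) = {1, 2, 4, 5}, add states in Sat(safe) with some successor in Z. Already a fixed point.
Sat(E[safe U ~grant]) = {1, 2, 4, 5}
AG E[safe U ~grant]: greatest fixpoint, start Z0 = {1, 2, 4, 5}, keep only states in Sat with every successor in Z. Z1 = {4, 5}; fixed.
Sat(AG E[safe U ~grant]) = {4, 5}

{4, 5}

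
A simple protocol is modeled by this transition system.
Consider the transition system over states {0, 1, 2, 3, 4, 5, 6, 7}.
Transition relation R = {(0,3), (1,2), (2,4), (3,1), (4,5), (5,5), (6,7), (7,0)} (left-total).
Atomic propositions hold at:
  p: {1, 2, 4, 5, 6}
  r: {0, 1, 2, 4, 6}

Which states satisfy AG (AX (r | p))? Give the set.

{1, 2, 3, 4, 5}

Sat(r | p) = {0, 1, 2, 4, 5, 6}
Sat(AX (r | p)) = {s : every successor in {0, 1, 2, 4, 5, 6}} = {1, 2, 3, 4, 5, 7}
AG (AX (r | p)): greatest fixpoint, start Z0 = {1, 2, 3, 4, 5, 7}, keep only states in Sat with every successor in Z. Z1 = {1, 2, 3, 4, 5}; fixed.
Sat(AG (AX (r | p))) = {1, 2, 3, 4, 5}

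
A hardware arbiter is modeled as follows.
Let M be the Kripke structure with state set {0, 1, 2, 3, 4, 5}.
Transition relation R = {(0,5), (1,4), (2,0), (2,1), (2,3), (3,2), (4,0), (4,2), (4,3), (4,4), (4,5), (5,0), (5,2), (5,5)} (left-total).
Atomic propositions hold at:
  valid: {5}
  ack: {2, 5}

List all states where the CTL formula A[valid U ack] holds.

{2, 5}

A[valid U ack]: least fixpoint, start Z0 = Sat(ack) = {2, 5}, add states in Sat(valid) with every successor in Z. Already a fixed point.
Sat(A[valid U ack]) = {2, 5}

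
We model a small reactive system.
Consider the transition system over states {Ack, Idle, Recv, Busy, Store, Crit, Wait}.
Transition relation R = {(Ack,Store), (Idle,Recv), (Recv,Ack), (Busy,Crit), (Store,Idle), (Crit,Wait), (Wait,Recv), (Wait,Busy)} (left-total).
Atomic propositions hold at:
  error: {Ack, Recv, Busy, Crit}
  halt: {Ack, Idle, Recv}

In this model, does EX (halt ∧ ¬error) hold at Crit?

No

Sat(¬error) = {Idle, Store, Wait}
Sat(halt ∧ ¬error) = {Idle}
Sat(EX (halt ∧ ¬error)) = {s : some successor in {Idle}} = {Store}
Crit ∉ Sat(EX (halt ∧ ¬error)) = {Store}, so the formula does not hold at Crit.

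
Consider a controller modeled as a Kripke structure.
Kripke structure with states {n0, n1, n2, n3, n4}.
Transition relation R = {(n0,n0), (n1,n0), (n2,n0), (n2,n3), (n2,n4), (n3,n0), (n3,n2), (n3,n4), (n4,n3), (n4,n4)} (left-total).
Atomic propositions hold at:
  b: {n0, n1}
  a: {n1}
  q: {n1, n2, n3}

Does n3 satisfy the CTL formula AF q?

Yes

AF q: least fixpoint, start Z0 = {n1, n2, n3}, add states with every successor in Z. Already a fixed point.
Sat(AF q) = {n1, n2, n3}
n3 ∈ Sat(AF q) = {n1, n2, n3}, so the formula holds at n3.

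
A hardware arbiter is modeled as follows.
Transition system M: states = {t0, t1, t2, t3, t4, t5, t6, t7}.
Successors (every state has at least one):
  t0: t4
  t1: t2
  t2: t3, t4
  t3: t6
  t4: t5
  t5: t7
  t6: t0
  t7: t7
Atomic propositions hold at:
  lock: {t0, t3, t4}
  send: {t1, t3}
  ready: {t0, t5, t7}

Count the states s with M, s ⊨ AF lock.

AF lock: least fixpoint, start Z0 = {t0, t3, t4}, add states with every successor in Z. Z1 = {t0, t2, t3, t4, t6}; Z2 = {t0, t1, t2, t3, t4, t6}; fixed.
Sat(AF lock) = {t0, t1, t2, t3, t4, t6}
|Sat(AF lock)| = |{t0, t1, t2, t3, t4, t6}| = 6.

6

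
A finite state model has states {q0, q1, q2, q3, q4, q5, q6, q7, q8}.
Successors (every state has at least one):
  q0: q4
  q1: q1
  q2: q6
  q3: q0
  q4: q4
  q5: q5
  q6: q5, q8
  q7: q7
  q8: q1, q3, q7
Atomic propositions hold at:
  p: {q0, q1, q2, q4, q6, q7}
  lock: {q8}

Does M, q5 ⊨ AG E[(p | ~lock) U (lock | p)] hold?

No

Sat(~lock) = {q0, q1, q2, q3, q4, q5, q6, q7}
Sat(p | ~lock) = {q0, q1, q2, q3, q4, q5, q6, q7}
Sat(lock | p) = {q0, q1, q2, q4, q6, q7, q8}
E[(p | ~lock) U (lock | p)]: least fixpoint, start Z0 = Sat((lock | p)) = {q0, q1, q2, q4, q6, q7, q8}, add states in Sat(p | ~lock) with some successor in Z. Z1 = {q0, q1, q2, q3, q4, q6, q7, q8}; fixed.
Sat(E[(p | ~lock) U (lock | p)]) = {q0, q1, q2, q3, q4, q6, q7, q8}
AG E[(p | ~lock) U (lock | p)]: greatest fixpoint, start Z0 = {q0, q1, q2, q3, q4, q6, q7, q8}, keep only states in Sat with every successor in Z. Z1 = {q0, q1, q2, q3, q4, q7, q8}; Z2 = {q0, q1, q3, q4, q7, q8}; fixed.
Sat(AG E[(p | ~lock) U (lock | p)]) = {q0, q1, q3, q4, q7, q8}
q5 ∉ Sat(AG E[(p | ~lock) U (lock | p)]) = {q0, q1, q3, q4, q7, q8}, so the formula does not hold at q5.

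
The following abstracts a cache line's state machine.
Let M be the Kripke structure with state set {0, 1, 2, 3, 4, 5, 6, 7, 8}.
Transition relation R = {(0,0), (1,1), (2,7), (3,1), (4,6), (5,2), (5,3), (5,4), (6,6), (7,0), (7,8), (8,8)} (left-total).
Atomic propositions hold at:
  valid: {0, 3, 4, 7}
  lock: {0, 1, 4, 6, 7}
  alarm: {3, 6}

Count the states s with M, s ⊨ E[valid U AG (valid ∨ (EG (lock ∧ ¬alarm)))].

4

Sat(¬alarm) = {0, 1, 2, 4, 5, 7, 8}
Sat(lock ∧ ¬alarm) = {0, 1, 4, 7}
EG (lock ∧ ¬alarm): greatest fixpoint, start Z0 = {0, 1, 4, 7}, keep only states in Sat with some successor in Z. Z1 = {0, 1, 7}; fixed.
Sat(EG (lock ∧ ¬alarm)) = {0, 1, 7}
Sat(valid ∨ (EG (lock ∧ ¬alarm))) = {0, 1, 3, 4, 7}
AG (valid ∨ (EG (lock ∧ ¬alarm))): greatest fixpoint, start Z0 = {0, 1, 3, 4, 7}, keep only states in Sat with every successor in Z. Z1 = {0, 1, 3}; fixed.
Sat(AG (valid ∨ (EG (lock ∧ ¬alarm)))) = {0, 1, 3}
E[valid U AG (valid ∨ (EG (lock ∧ ¬alarm)))]: least fixpoint, start Z0 = Sat(AG (valid ∨ (EG (lock ∧ ¬alarm)))) = {0, 1, 3}, add states in Sat(valid) with some successor in Z. Z1 = {0, 1, 3, 7}; fixed.
Sat(E[valid U AG (valid ∨ (EG (lock ∧ ¬alarm)))]) = {0, 1, 3, 7}
|Sat(E[valid U AG (valid ∨ (EG (lock ∧ ¬alarm)))])| = |{0, 1, 3, 7}| = 4.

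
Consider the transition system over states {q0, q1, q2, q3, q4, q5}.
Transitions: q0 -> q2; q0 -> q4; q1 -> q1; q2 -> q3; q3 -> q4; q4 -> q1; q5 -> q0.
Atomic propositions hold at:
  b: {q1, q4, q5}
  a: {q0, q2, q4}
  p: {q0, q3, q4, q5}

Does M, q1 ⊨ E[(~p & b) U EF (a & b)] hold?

No

Sat(~p) = {q1, q2}
Sat(~p & b) = {q1}
Sat(a & b) = {q4}
EF (a & b): least fixpoint, start Z0 = {q4}, add states with some successor in Z. Z1 = {q0, q3, q4}; Z2 = {q0, q2, q3, q4, q5}; fixed.
Sat(EF (a & b)) = {q0, q2, q3, q4, q5}
E[(~p & b) U EF (a & b)]: least fixpoint, start Z0 = Sat(EF (a & b)) = {q0, q2, q3, q4, q5}, add states in Sat(~p & b) with some successor in Z. Already a fixed point.
Sat(E[(~p & b) U EF (a & b)]) = {q0, q2, q3, q4, q5}
q1 ∉ Sat(E[(~p & b) U EF (a & b)]) = {q0, q2, q3, q4, q5}, so the formula does not hold at q1.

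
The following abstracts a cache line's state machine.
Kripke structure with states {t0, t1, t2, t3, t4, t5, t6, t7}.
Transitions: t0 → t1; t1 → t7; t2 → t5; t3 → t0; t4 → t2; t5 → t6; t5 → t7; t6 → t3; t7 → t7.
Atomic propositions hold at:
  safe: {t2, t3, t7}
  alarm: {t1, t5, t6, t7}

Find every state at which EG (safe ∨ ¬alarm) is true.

Sat(¬alarm) = {t0, t2, t3, t4}
Sat(safe ∨ ¬alarm) = {t0, t2, t3, t4, t7}
EG (safe ∨ ¬alarm): greatest fixpoint, start Z0 = {t0, t2, t3, t4, t7}, keep only states in Sat with some successor in Z. Z1 = {t3, t4, t7}; Z2 = {t7}; fixed.
Sat(EG (safe ∨ ¬alarm)) = {t7}

{t7}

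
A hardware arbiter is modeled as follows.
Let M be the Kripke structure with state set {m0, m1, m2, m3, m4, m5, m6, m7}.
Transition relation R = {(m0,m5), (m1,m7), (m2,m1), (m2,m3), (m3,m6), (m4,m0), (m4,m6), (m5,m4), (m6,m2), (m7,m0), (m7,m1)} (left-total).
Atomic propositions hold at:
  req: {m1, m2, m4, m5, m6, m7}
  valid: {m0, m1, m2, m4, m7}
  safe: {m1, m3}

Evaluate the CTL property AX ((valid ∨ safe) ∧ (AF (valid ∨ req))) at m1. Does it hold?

Yes

Sat(valid ∨ safe) = {m0, m1, m2, m3, m4, m7}
Sat(valid ∨ req) = {m0, m1, m2, m4, m5, m6, m7}
AF (valid ∨ req): least fixpoint, start Z0 = {m0, m1, m2, m4, m5, m6, m7}, add states with every successor in Z. Z1 = {m0, m1, m2, m3, m4, m5, m6, m7}; fixed.
Sat(AF (valid ∨ req)) = {m0, m1, m2, m3, m4, m5, m6, m7}
Sat((valid ∨ safe) ∧ (AF (valid ∨ req))) = {m0, m1, m2, m3, m4, m7}
Sat(AX ((valid ∨ safe) ∧ (AF (valid ∨ req)))) = {s : every successor in {m0, m1, m2, m3, m4, m7}} = {m1, m2, m5, m6, m7}
m1 ∈ Sat(AX ((valid ∨ safe) ∧ (AF (valid ∨ req)))) = {m1, m2, m5, m6, m7}, so the formula holds at m1.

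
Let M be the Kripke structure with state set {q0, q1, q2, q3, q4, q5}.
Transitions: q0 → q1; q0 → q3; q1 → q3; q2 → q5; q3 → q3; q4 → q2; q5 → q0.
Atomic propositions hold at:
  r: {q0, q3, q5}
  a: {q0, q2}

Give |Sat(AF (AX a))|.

3

Sat(AX a) = {s : every successor in {q0, q2}} = {q4, q5}
AF (AX a): least fixpoint, start Z0 = {q4, q5}, add states with every successor in Z. Z1 = {q2, q4, q5}; fixed.
Sat(AF (AX a)) = {q2, q4, q5}
|Sat(AF (AX a))| = |{q2, q4, q5}| = 3.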